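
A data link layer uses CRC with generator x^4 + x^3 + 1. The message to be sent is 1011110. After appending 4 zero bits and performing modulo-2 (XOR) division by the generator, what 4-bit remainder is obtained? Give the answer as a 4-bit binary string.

Append 4 zeros: 10111100000. Divide by 11001 (XOR where the leading bit is 1):
  pos 0: 10111 XOR 11001 = 01110
  pos 1: 11101 XOR 11001 = 00100
  pos 3: 10000 XOR 11001 = 01001
  pos 4: 10010 XOR 11001 = 01011
  pos 5: 10110 XOR 11001 = 01111
  pos 6: 11110 XOR 11001 = 00111
Remainder (last 4 bits) = 0111. This is the CRC / FCS.

0111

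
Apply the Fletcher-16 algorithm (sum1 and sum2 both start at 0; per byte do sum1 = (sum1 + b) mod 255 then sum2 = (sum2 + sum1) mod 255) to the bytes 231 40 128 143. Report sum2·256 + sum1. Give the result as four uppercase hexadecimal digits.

Running sums (mod 255):
  after byte 0 (231): sum1=231, sum2=231
  after byte 1 (40): sum1=16, sum2=247
  after byte 2 (128): sum1=144, sum2=136
  after byte 3 (143): sum1=32, sum2=168
Checksum = sum2·256 + sum1 = 168·256 + 32 = 43040 = 0xA820.

A820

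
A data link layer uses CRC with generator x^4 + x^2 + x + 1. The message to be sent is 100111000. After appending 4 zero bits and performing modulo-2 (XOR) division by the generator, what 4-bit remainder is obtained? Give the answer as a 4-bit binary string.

1001

Append 4 zeros: 1001110000000. Divide by 10111 (XOR where the leading bit is 1):
  pos 0: 10011 XOR 10111 = 00100
  pos 2: 10010 XOR 10111 = 00101
  pos 4: 10100 XOR 10111 = 00011
  pos 7: 11000 XOR 10111 = 01111
  pos 8: 11110 XOR 10111 = 01001
Remainder (last 4 bits) = 1001. This is the CRC / FCS.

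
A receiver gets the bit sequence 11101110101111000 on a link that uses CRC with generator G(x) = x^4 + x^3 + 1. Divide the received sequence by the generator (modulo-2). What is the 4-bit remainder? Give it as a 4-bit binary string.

Modulo-2 division of 11101110101111000 by 11001:
  pos 0: 11101 XOR 11001 = 00100
  pos 2: 10011 XOR 11001 = 01010
  pos 3: 10100 XOR 11001 = 01101
  pos 4: 11011 XOR 11001 = 00010
  pos 7: 10011 XOR 11001 = 01010
  pos 8: 10101 XOR 11001 = 01100
  pos 9: 11001 XOR 11001 = 00000
Remainder = 0000 (zero — the frame passes the CRC check).

0000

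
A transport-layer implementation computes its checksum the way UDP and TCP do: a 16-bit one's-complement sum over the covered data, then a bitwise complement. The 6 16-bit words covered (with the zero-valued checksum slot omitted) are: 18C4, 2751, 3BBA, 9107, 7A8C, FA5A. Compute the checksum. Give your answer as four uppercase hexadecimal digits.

One's-complement addition (fold any carry out of bit 15 back into bit 0):
  0x18C4 + 0x2751 = 0x04015
  0x4015 + 0x3BBA = 0x07BCF
  0x7BCF + 0x9107 = 0x10CD6 → wrap carry → 0x0CD7
  0x0CD7 + 0x7A8C = 0x08763
  0x8763 + 0xFA5A = 0x181BD → wrap carry → 0x81BE
One's-complement sum = 0x81BE.
Checksum = ~0x81BE & 0xFFFF = 0x7E41.

7E41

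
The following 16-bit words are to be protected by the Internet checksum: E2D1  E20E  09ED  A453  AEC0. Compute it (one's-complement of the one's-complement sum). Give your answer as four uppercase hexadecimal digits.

One's-complement addition (fold any carry out of bit 15 back into bit 0):
  0xE2D1 + 0xE20E = 0x1C4DF → wrap carry → 0xC4E0
  0xC4E0 + 0x09ED = 0x0CECD
  0xCECD + 0xA453 = 0x17320 → wrap carry → 0x7321
  0x7321 + 0xAEC0 = 0x121E1 → wrap carry → 0x21E2
One's-complement sum = 0x21E2.
Checksum = ~0x21E2 & 0xFFFF = 0xDE1D.

DE1D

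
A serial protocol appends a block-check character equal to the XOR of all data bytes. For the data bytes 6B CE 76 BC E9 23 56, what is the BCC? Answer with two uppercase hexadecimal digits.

XOR the bytes together:
  start with 0x6B
  0x6B ⊕ 0xCE = 0xA5
  0xA5 ⊕ 0x76 = 0xD3
  0xD3 ⊕ 0xBC = 0x6F
  0x6F ⊕ 0xE9 = 0x86
  0x86 ⊕ 0x23 = 0xA5
  0xA5 ⊕ 0x56 = 0xF3

F3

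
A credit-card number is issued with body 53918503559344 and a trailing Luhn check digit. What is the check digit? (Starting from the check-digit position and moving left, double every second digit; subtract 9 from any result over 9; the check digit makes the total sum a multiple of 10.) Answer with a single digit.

0

Partial digits right→left: 4 4 3 9 5 5 3 0 5 8 1 9 3 5
Double every second digit counting from the check-digit position (so the 1st, 3rd, 5th, ... of the partial from the right).
  doubled (with −9 where >9): 8 6 1 6 1 2 6 → sum 30
  kept as-is: 4 9 5 0 8 9 5 → sum 40
Total = 30 + 40 = 70.
Check digit = (10 − (70 mod 10)) mod 10 = 0.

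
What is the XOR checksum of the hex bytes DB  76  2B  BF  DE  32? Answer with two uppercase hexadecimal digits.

D5

XOR the bytes together:
  start with 0xDB
  0xDB ⊕ 0x76 = 0xAD
  0xAD ⊕ 0x2B = 0x86
  0x86 ⊕ 0xBF = 0x39
  0x39 ⊕ 0xDE = 0xE7
  0xE7 ⊕ 0x32 = 0xD5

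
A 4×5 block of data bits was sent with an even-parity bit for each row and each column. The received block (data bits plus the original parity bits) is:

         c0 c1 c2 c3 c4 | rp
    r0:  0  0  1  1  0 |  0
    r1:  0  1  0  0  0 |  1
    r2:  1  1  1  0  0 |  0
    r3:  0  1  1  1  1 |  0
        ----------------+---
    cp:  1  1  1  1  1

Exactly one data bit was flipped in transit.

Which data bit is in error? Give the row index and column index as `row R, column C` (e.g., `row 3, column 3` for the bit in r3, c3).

Recompute each row's even parity and compare to rp:
  r0: data parity 0, sent rp 0 → ok
  r1: data parity 1, sent rp 1 → ok
  r2: data parity 1, sent rp 0 → mismatch
  r3: data parity 0, sent rp 0 → ok
Recompute each column's even parity and compare to cp:
  c0: data parity 1, sent cp 1 → ok
  c1: data parity 1, sent cp 1 → ok
  c2: data parity 1, sent cp 1 → ok
  c3: data parity 0, sent cp 1 → mismatch
  c4: data parity 1, sent cp 1 → ok
Exactly one row (r2) and one column (c3) fail → the flipped bit is at their intersection.

row 2, column 3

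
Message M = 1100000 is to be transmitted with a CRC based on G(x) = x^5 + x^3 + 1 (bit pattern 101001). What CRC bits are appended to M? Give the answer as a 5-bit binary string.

11100

Append 5 zeros: 110000000000. Divide by 101001 (XOR where the leading bit is 1):
  pos 0: 110000 XOR 101001 = 011001
  pos 1: 110010 XOR 101001 = 011011
  pos 2: 110110 XOR 101001 = 011111
  pos 3: 111110 XOR 101001 = 010111
  pos 4: 101110 XOR 101001 = 000111
Remainder (last 5 bits) = 11100. This is the CRC / FCS.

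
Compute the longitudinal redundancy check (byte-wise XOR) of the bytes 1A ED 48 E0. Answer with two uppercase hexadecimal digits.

5F

XOR the bytes together:
  start with 0x1A
  0x1A ⊕ 0xED = 0xF7
  0xF7 ⊕ 0x48 = 0xBF
  0xBF ⊕ 0xE0 = 0x5F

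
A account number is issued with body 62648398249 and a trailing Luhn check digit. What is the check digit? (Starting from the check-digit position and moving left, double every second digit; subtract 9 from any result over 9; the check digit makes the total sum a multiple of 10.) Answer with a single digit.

4

Partial digits right→left: 9 4 2 8 9 3 8 4 6 2 6
Double every second digit counting from the check-digit position (so the 1st, 3rd, 5th, ... of the partial from the right).
  doubled (with −9 where >9): 9 4 9 7 3 3 → sum 35
  kept as-is: 4 8 3 4 2 → sum 21
Total = 35 + 21 = 56.
Check digit = (10 − (56 mod 10)) mod 10 = 4.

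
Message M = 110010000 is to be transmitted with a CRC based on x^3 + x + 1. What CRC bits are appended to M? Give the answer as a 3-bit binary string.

Append 3 zeros: 110010000000. Divide by 1011 (XOR where the leading bit is 1):
  pos 0: 1100 XOR 1011 = 0111
  pos 1: 1111 XOR 1011 = 0100
  pos 2: 1000 XOR 1011 = 0011
  pos 4: 1100 XOR 1011 = 0111
  pos 5: 1110 XOR 1011 = 0101
  pos 6: 1010 XOR 1011 = 0001
Remainder (last 3 bits) = 100. This is the CRC / FCS.

100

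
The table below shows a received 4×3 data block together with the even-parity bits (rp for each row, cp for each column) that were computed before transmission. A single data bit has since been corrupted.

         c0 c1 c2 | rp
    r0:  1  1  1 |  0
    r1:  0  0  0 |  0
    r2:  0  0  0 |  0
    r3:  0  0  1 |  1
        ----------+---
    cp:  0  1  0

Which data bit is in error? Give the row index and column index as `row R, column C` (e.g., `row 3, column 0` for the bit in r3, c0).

row 0, column 0

Recompute each row's even parity and compare to rp:
  r0: data parity 1, sent rp 0 → mismatch
  r1: data parity 0, sent rp 0 → ok
  r2: data parity 0, sent rp 0 → ok
  r3: data parity 1, sent rp 1 → ok
Recompute each column's even parity and compare to cp:
  c0: data parity 1, sent cp 0 → mismatch
  c1: data parity 1, sent cp 1 → ok
  c2: data parity 0, sent cp 0 → ok
Exactly one row (r0) and one column (c0) fail → the flipped bit is at their intersection.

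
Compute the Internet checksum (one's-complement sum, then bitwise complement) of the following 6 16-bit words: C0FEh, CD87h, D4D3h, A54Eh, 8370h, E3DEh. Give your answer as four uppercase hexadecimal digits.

One's-complement addition (fold any carry out of bit 15 back into bit 0):
  0xC0FE + 0xCD87 = 0x18E85 → wrap carry → 0x8E86
  0x8E86 + 0xD4D3 = 0x16359 → wrap carry → 0x635A
  0x635A + 0xA54E = 0x108A8 → wrap carry → 0x08A9
  0x08A9 + 0x8370 = 0x08C19
  0x8C19 + 0xE3DE = 0x16FF7 → wrap carry → 0x6FF8
One's-complement sum = 0x6FF8.
Checksum = ~0x6FF8 & 0xFFFF = 0x9007.

9007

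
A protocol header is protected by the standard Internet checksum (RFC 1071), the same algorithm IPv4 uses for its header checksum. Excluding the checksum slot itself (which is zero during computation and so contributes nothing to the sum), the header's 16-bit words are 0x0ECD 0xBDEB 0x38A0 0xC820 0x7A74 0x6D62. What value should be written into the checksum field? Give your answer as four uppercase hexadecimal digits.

One's-complement addition (fold any carry out of bit 15 back into bit 0):
  0x0ECD + 0xBDEB = 0x0CCB8
  0xCCB8 + 0x38A0 = 0x10558 → wrap carry → 0x0559
  0x0559 + 0xC820 = 0x0CD79
  0xCD79 + 0x7A74 = 0x147ED → wrap carry → 0x47EE
  0x47EE + 0x6D62 = 0x0B550
One's-complement sum = 0xB550.
Checksum = ~0xB550 & 0xFFFF = 0x4AAF.

4AAF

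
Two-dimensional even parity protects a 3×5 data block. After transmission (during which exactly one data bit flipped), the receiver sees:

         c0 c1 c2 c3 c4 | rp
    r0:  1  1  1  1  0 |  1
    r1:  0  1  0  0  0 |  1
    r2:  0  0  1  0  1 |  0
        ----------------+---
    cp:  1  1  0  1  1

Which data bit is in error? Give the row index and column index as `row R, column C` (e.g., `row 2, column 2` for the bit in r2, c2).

row 0, column 1

Recompute each row's even parity and compare to rp:
  r0: data parity 0, sent rp 1 → mismatch
  r1: data parity 1, sent rp 1 → ok
  r2: data parity 0, sent rp 0 → ok
Recompute each column's even parity and compare to cp:
  c0: data parity 1, sent cp 1 → ok
  c1: data parity 0, sent cp 1 → mismatch
  c2: data parity 0, sent cp 0 → ok
  c3: data parity 1, sent cp 1 → ok
  c4: data parity 1, sent cp 1 → ok
Exactly one row (r0) and one column (c1) fail → the flipped bit is at their intersection.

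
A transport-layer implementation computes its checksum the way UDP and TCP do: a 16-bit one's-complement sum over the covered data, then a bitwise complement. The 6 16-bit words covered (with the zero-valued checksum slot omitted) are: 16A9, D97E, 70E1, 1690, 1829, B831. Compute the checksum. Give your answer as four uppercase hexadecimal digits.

One's-complement addition (fold any carry out of bit 15 back into bit 0):
  0x16A9 + 0xD97E = 0x0F027
  0xF027 + 0x70E1 = 0x16108 → wrap carry → 0x6109
  0x6109 + 0x1690 = 0x07799
  0x7799 + 0x1829 = 0x08FC2
  0x8FC2 + 0xB831 = 0x147F3 → wrap carry → 0x47F4
One's-complement sum = 0x47F4.
Checksum = ~0x47F4 & 0xFFFF = 0xB80B.

B80B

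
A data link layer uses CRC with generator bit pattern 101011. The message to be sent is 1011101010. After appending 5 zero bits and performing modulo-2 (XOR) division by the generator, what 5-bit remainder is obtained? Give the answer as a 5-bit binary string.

Append 5 zeros: 101110101000000. Divide by 101011 (XOR where the leading bit is 1):
  pos 0: 101110 XOR 101011 = 000101
  pos 3: 101101 XOR 101011 = 000110
  pos 6: 110000 XOR 101011 = 011011
  pos 7: 110110 XOR 101011 = 011101
  pos 8: 111010 XOR 101011 = 010001
  pos 9: 100010 XOR 101011 = 001001
Remainder (last 5 bits) = 01001. This is the CRC / FCS.

01001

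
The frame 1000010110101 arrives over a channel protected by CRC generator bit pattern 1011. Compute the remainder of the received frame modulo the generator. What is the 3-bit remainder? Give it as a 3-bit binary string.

010

Modulo-2 division of 1000010110101 by 1011:
  pos 0: 1000 XOR 1011 = 0011
  pos 2: 1101 XOR 1011 = 0110
  pos 3: 1100 XOR 1011 = 0111
  pos 4: 1111 XOR 1011 = 0100
  pos 5: 1001 XOR 1011 = 0010
  pos 7: 1001 XOR 1011 = 0010
  pos 9: 1001 XOR 1011 = 0010
Remainder = 010 (nonzero — an error is detected).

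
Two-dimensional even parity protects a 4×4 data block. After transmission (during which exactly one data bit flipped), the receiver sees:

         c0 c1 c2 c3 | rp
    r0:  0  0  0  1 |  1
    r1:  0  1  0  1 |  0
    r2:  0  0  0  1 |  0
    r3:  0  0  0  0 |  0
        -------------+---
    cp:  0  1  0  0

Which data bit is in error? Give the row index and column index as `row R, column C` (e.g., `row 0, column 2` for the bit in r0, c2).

row 2, column 3

Recompute each row's even parity and compare to rp:
  r0: data parity 1, sent rp 1 → ok
  r1: data parity 0, sent rp 0 → ok
  r2: data parity 1, sent rp 0 → mismatch
  r3: data parity 0, sent rp 0 → ok
Recompute each column's even parity and compare to cp:
  c0: data parity 0, sent cp 0 → ok
  c1: data parity 1, sent cp 1 → ok
  c2: data parity 0, sent cp 0 → ok
  c3: data parity 1, sent cp 0 → mismatch
Exactly one row (r2) and one column (c3) fail → the flipped bit is at their intersection.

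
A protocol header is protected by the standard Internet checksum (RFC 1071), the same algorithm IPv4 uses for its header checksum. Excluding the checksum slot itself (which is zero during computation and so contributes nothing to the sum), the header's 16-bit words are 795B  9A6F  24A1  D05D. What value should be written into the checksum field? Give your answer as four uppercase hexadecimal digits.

F735

One's-complement addition (fold any carry out of bit 15 back into bit 0):
  0x795B + 0x9A6F = 0x113CA → wrap carry → 0x13CB
  0x13CB + 0x24A1 = 0x0386C
  0x386C + 0xD05D = 0x108C9 → wrap carry → 0x08CA
One's-complement sum = 0x08CA.
Checksum = ~0x08CA & 0xFFFF = 0xF735.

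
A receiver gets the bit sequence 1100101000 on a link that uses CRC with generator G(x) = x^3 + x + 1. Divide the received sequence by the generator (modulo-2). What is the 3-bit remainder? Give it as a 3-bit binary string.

Modulo-2 division of 1100101000 by 1011:
  pos 0: 1100 XOR 1011 = 0111
  pos 1: 1111 XOR 1011 = 0100
  pos 2: 1000 XOR 1011 = 0011
  pos 4: 1110 XOR 1011 = 0101
  pos 5: 1010 XOR 1011 = 0001
Remainder = 010 (nonzero — an error is detected).

010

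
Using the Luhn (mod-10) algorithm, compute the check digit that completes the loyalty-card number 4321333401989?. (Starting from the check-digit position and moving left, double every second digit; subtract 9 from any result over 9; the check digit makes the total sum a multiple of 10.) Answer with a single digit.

8

Partial digits right→left: 9 8 9 1 0 4 3 3 3 1 2 3 4
Double every second digit counting from the check-digit position (so the 1st, 3rd, 5th, ... of the partial from the right).
  doubled (with −9 where >9): 9 9 0 6 6 4 8 → sum 42
  kept as-is: 8 1 4 3 1 3 → sum 20
Total = 42 + 20 = 62.
Check digit = (10 − (62 mod 10)) mod 10 = 8.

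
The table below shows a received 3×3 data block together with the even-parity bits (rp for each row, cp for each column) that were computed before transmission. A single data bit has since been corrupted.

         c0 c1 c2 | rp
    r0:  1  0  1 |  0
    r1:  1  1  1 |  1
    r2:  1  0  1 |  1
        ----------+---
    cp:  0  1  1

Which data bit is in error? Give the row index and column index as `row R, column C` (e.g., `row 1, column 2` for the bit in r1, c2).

Recompute each row's even parity and compare to rp:
  r0: data parity 0, sent rp 0 → ok
  r1: data parity 1, sent rp 1 → ok
  r2: data parity 0, sent rp 1 → mismatch
Recompute each column's even parity and compare to cp:
  c0: data parity 1, sent cp 0 → mismatch
  c1: data parity 1, sent cp 1 → ok
  c2: data parity 1, sent cp 1 → ok
Exactly one row (r2) and one column (c0) fail → the flipped bit is at their intersection.

row 2, column 0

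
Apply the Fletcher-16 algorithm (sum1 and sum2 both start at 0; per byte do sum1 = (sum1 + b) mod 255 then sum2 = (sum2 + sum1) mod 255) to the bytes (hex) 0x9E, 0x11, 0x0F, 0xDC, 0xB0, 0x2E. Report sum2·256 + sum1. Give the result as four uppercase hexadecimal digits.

6F7A

Running sums (mod 255):
  after byte 0 (0x9E): sum1=158, sum2=158
  after byte 1 (0x11): sum1=175, sum2=78
  after byte 2 (0x0F): sum1=190, sum2=13
  after byte 3 (0xDC): sum1=155, sum2=168
  after byte 4 (0xB0): sum1=76, sum2=244
  after byte 5 (0x2E): sum1=122, sum2=111
Checksum = sum2·256 + sum1 = 111·256 + 122 = 28538 = 0x6F7A.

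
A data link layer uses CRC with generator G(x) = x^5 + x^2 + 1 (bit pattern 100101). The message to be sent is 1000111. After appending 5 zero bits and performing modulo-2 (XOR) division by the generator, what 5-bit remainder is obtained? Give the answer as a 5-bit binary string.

11100

Append 5 zeros: 100011100000. Divide by 100101 (XOR where the leading bit is 1):
  pos 0: 100011 XOR 100101 = 000110
  pos 3: 110100 XOR 100101 = 010001
  pos 4: 100010 XOR 100101 = 000111
Remainder (last 5 bits) = 11100. This is the CRC / FCS.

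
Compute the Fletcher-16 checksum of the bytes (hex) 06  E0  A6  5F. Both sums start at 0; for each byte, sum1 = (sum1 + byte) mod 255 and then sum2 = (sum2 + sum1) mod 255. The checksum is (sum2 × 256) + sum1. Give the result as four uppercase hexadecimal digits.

Running sums (mod 255):
  after byte 0 (06): sum1=6, sum2=6
  after byte 1 (E0): sum1=230, sum2=236
  after byte 2 (A6): sum1=141, sum2=122
  after byte 3 (5F): sum1=236, sum2=103
Checksum = sum2·256 + sum1 = 103·256 + 236 = 26604 = 0x67EC.

67EC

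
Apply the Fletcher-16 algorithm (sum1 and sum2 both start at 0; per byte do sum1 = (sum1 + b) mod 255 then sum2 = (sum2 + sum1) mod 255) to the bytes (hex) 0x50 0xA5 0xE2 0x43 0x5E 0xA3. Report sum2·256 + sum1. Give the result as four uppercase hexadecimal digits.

Running sums (mod 255):
  after byte 0 (0x50): sum1=80, sum2=80
  after byte 1 (0xA5): sum1=245, sum2=70
  after byte 2 (0xE2): sum1=216, sum2=31
  after byte 3 (0x43): sum1=28, sum2=59
  after byte 4 (0x5E): sum1=122, sum2=181
  after byte 5 (0xA3): sum1=30, sum2=211
Checksum = sum2·256 + sum1 = 211·256 + 30 = 54046 = 0xD31E.

D31E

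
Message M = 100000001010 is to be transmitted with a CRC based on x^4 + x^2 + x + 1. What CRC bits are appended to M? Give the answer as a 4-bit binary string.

1101

Append 4 zeros: 1000000010100000. Divide by 10111 (XOR where the leading bit is 1):
  pos 0: 10000 XOR 10111 = 00111
  pos 2: 11100 XOR 10111 = 01011
  pos 3: 10110 XOR 10111 = 00001
  pos 7: 11010 XOR 10111 = 01101
  pos 8: 11010 XOR 10111 = 01101
  pos 9: 11010 XOR 10111 = 01101
  pos 10: 11010 XOR 10111 = 01101
  pos 11: 11010 XOR 10111 = 01101
Remainder (last 4 bits) = 1101. This is the CRC / FCS.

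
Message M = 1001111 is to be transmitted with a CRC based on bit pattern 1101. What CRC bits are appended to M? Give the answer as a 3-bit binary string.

Append 3 zeros: 1001111000. Divide by 1101 (XOR where the leading bit is 1):
  pos 0: 1001 XOR 1101 = 0100
  pos 1: 1001 XOR 1101 = 0100
  pos 2: 1001 XOR 1101 = 0100
  pos 3: 1001 XOR 1101 = 0100
  pos 4: 1000 XOR 1101 = 0101
  pos 5: 1010 XOR 1101 = 0111
  pos 6: 1110 XOR 1101 = 0011
Remainder (last 3 bits) = 011. This is the CRC / FCS.

011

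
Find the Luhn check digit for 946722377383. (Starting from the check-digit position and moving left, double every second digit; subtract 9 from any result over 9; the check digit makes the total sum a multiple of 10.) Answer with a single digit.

Partial digits right→left: 3 8 3 7 7 3 2 2 7 6 4 9
Double every second digit counting from the check-digit position (so the 1st, 3rd, 5th, ... of the partial from the right).
  doubled (with −9 where >9): 6 6 5 4 5 8 → sum 34
  kept as-is: 8 7 3 2 6 9 → sum 35
Total = 34 + 35 = 69.
Check digit = (10 − (69 mod 10)) mod 10 = 1.

1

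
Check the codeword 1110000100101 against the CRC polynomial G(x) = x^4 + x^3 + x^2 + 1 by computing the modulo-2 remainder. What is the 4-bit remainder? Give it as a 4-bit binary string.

Modulo-2 division of 1110000100101 by 11101:
  pos 0: 11100 XOR 11101 = 00001
  pos 4: 10010 XOR 11101 = 01111
  pos 5: 11110 XOR 11101 = 00011
  pos 8: 11101 XOR 11101 = 00000
Remainder = 0000 (zero — the frame passes the CRC check).

0000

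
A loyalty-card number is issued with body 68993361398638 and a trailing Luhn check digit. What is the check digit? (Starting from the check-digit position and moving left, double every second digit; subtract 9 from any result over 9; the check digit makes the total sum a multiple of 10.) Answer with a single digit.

Partial digits right→left: 8 3 6 8 9 3 1 6 3 3 9 9 8 6
Double every second digit counting from the check-digit position (so the 1st, 3rd, 5th, ... of the partial from the right).
  doubled (with −9 where >9): 7 3 9 2 6 9 7 → sum 43
  kept as-is: 3 8 3 6 3 9 6 → sum 38
Total = 43 + 38 = 81.
Check digit = (10 − (81 mod 10)) mod 10 = 9.

9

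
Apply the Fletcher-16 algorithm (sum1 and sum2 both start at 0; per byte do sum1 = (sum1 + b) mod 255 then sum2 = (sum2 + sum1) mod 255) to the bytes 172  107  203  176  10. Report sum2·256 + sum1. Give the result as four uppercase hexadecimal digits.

Running sums (mod 255):
  after byte 0 (172): sum1=172, sum2=172
  after byte 1 (107): sum1=24, sum2=196
  after byte 2 (203): sum1=227, sum2=168
  after byte 3 (176): sum1=148, sum2=61
  after byte 4 (10): sum1=158, sum2=219
Checksum = sum2·256 + sum1 = 219·256 + 158 = 56222 = 0xDB9E.

DB9E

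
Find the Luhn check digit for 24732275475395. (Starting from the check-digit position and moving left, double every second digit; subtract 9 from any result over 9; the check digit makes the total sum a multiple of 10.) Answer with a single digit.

Partial digits right→left: 5 9 3 5 7 4 5 7 2 2 3 7 4 2
Double every second digit counting from the check-digit position (so the 1st, 3rd, 5th, ... of the partial from the right).
  doubled (with −9 where >9): 1 6 5 1 4 6 8 → sum 31
  kept as-is: 9 5 4 7 2 7 2 → sum 36
Total = 31 + 36 = 67.
Check digit = (10 − (67 mod 10)) mod 10 = 3.

3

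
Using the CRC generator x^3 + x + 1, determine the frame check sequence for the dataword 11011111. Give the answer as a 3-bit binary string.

001

Append 3 zeros: 11011111000. Divide by 1011 (XOR where the leading bit is 1):
  pos 0: 1101 XOR 1011 = 0110
  pos 1: 1101 XOR 1011 = 0110
  pos 2: 1101 XOR 1011 = 0110
  pos 3: 1101 XOR 1011 = 0110
  pos 4: 1101 XOR 1011 = 0110
  pos 5: 1100 XOR 1011 = 0111
  pos 6: 1110 XOR 1011 = 0101
  pos 7: 1010 XOR 1011 = 0001
Remainder (last 3 bits) = 001. This is the CRC / FCS.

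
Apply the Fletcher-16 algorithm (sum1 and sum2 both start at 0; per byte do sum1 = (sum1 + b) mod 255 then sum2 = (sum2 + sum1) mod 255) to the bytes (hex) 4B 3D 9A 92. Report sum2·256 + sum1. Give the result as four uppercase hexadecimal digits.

ACB5

Running sums (mod 255):
  after byte 0 (4B): sum1=75, sum2=75
  after byte 1 (3D): sum1=136, sum2=211
  after byte 2 (9A): sum1=35, sum2=246
  after byte 3 (92): sum1=181, sum2=172
Checksum = sum2·256 + sum1 = 172·256 + 181 = 44213 = 0xACB5.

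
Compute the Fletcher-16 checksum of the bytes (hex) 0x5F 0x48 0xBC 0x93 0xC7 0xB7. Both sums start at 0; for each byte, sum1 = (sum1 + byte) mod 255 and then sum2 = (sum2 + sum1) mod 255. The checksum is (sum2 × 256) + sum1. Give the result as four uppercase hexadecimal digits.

Running sums (mod 255):
  after byte 0 (0x5F): sum1=95, sum2=95
  after byte 1 (0x48): sum1=167, sum2=7
  after byte 2 (0xBC): sum1=100, sum2=107
  after byte 3 (0x93): sum1=247, sum2=99
  after byte 4 (0xC7): sum1=191, sum2=35
  after byte 5 (0xB7): sum1=119, sum2=154
Checksum = sum2·256 + sum1 = 154·256 + 119 = 39543 = 0x9A77.

9A77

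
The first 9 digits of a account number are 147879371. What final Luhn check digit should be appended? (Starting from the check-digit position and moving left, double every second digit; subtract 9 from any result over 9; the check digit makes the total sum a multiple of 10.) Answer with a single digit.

Partial digits right→left: 1 7 3 9 7 8 7 4 1
Double every second digit counting from the check-digit position (so the 1st, 3rd, 5th, ... of the partial from the right).
  doubled (with −9 where >9): 2 6 5 5 2 → sum 20
  kept as-is: 7 9 8 4 → sum 28
Total = 20 + 28 = 48.
Check digit = (10 − (48 mod 10)) mod 10 = 2.

2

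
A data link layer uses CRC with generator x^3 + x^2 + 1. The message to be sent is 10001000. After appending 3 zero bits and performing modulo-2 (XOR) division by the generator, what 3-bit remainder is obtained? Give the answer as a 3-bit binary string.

Append 3 zeros: 10001000000. Divide by 1101 (XOR where the leading bit is 1):
  pos 0: 1000 XOR 1101 = 0101
  pos 1: 1011 XOR 1101 = 0110
  pos 2: 1100 XOR 1101 = 0001
  pos 5: 1000 XOR 1101 = 0101
  pos 6: 1010 XOR 1101 = 0111
  pos 7: 1110 XOR 1101 = 0011
Remainder (last 3 bits) = 011. This is the CRC / FCS.

011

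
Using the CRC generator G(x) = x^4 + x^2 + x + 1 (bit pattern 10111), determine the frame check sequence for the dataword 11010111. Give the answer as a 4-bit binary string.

Append 4 zeros: 110101110000. Divide by 10111 (XOR where the leading bit is 1):
  pos 0: 11010 XOR 10111 = 01101
  pos 1: 11011 XOR 10111 = 01100
  pos 2: 11001 XOR 10111 = 01110
  pos 3: 11101 XOR 10111 = 01010
  pos 4: 10100 XOR 10111 = 00011
  pos 7: 11000 XOR 10111 = 01111
Remainder (last 4 bits) = 1111. This is the CRC / FCS.

1111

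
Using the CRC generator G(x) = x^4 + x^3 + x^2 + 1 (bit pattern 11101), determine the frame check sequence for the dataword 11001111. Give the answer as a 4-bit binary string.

0000

Append 4 zeros: 110011110000. Divide by 11101 (XOR where the leading bit is 1):
  pos 0: 11001 XOR 11101 = 00100
  pos 2: 10011 XOR 11101 = 01110
  pos 3: 11101 XOR 11101 = 00000
Remainder (last 4 bits) = 0000. This is the CRC / FCS.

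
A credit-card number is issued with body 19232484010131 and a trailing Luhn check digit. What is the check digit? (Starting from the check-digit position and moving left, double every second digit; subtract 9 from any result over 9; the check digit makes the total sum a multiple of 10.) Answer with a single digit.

Partial digits right→left: 1 3 1 0 1 0 4 8 4 2 3 2 9 1
Double every second digit counting from the check-digit position (so the 1st, 3rd, 5th, ... of the partial from the right).
  doubled (with −9 where >9): 2 2 2 8 8 6 9 → sum 37
  kept as-is: 3 0 0 8 2 2 1 → sum 16
Total = 37 + 16 = 53.
Check digit = (10 − (53 mod 10)) mod 10 = 7.

7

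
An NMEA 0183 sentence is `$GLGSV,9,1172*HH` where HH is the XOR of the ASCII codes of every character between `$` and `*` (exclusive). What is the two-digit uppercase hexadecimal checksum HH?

75

XOR the ASCII codes of the payload characters:
  'G' = 0x47 → acc = 0x47
  'L' = 0x4C → acc = 0x0B
  'G' = 0x47 → acc = 0x4C
  'S' = 0x53 → acc = 0x1F
  'V' = 0x56 → acc = 0x49
  ',' = 0x2C → acc = 0x65
  '9' = 0x39 → acc = 0x5C
  ',' = 0x2C → acc = 0x70
  '1' = 0x31 → acc = 0x41
  '1' = 0x31 → acc = 0x70
  '7' = 0x37 → acc = 0x47
  '2' = 0x32 → acc = 0x75
Checksum = 0x75.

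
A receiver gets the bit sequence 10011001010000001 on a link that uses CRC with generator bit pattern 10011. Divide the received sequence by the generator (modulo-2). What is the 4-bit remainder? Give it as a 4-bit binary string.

Modulo-2 division of 10011001010000001 by 10011:
  pos 0: 10011 XOR 10011 = 00000
  pos 7: 10100 XOR 10011 = 00111
  pos 9: 11100 XOR 10011 = 01111
  pos 10: 11110 XOR 10011 = 01101
  pos 11: 11010 XOR 10011 = 01001
  pos 12: 10011 XOR 10011 = 00000
Remainder = 0000 (zero — the frame passes the CRC check).

0000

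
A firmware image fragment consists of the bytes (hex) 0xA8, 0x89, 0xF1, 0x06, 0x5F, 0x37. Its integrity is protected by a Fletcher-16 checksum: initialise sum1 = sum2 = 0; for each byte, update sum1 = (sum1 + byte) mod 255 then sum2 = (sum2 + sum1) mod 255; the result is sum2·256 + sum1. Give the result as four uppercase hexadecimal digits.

Running sums (mod 255):
  after byte 0 (0xA8): sum1=168, sum2=168
  after byte 1 (0x89): sum1=50, sum2=218
  after byte 2 (0xF1): sum1=36, sum2=254
  after byte 3 (0x06): sum1=42, sum2=41
  after byte 4 (0x5F): sum1=137, sum2=178
  after byte 5 (0x37): sum1=192, sum2=115
Checksum = sum2·256 + sum1 = 115·256 + 192 = 29632 = 0x73C0.

73C0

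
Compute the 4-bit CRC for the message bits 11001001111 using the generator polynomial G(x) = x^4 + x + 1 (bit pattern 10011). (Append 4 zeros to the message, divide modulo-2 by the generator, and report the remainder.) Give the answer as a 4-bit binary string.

0001

Append 4 zeros: 110010011110000. Divide by 10011 (XOR where the leading bit is 1):
  pos 0: 11001 XOR 10011 = 01010
  pos 1: 10100 XOR 10011 = 00111
  pos 3: 11101 XOR 10011 = 01110
  pos 4: 11101 XOR 10011 = 01110
  pos 5: 11101 XOR 10011 = 01110
  pos 6: 11101 XOR 10011 = 01110
  pos 7: 11100 XOR 10011 = 01111
  pos 8: 11110 XOR 10011 = 01101
  pos 9: 11010 XOR 10011 = 01001
  pos 10: 10010 XOR 10011 = 00001
Remainder (last 4 bits) = 0001. This is the CRC / FCS.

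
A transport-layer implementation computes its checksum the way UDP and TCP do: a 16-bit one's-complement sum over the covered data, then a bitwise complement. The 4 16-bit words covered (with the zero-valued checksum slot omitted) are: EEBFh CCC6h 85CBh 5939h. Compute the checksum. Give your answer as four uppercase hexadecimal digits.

6574

One's-complement addition (fold any carry out of bit 15 back into bit 0):
  0xEEBF + 0xCCC6 = 0x1BB85 → wrap carry → 0xBB86
  0xBB86 + 0x85CB = 0x14151 → wrap carry → 0x4152
  0x4152 + 0x5939 = 0x09A8B
One's-complement sum = 0x9A8B.
Checksum = ~0x9A8B & 0xFFFF = 0x6574.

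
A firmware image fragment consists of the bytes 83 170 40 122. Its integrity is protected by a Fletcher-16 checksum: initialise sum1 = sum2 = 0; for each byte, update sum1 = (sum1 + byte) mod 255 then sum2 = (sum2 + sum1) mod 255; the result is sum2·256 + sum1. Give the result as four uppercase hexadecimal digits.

18A0

Running sums (mod 255):
  after byte 0 (83): sum1=83, sum2=83
  after byte 1 (170): sum1=253, sum2=81
  after byte 2 (40): sum1=38, sum2=119
  after byte 3 (122): sum1=160, sum2=24
Checksum = sum2·256 + sum1 = 24·256 + 160 = 6304 = 0x18A0.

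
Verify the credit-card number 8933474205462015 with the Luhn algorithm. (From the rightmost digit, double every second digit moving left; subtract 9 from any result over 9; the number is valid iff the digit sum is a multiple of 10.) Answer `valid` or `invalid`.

From the right, keep odd positions and double even positions (subtract 9 from any doubled value over 9):
  doubled (positions 2,4,...): 2 4 8 0 8 8 6 7 → sum 43
  kept (positions 1,3,...): 5 0 6 5 2 7 3 9 → sum 37
Total = 80.
80 mod 10 = 0, so the number is valid.

valid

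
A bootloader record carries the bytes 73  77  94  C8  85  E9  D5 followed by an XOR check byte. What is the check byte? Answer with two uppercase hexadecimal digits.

E1

XOR the bytes together:
  start with 0x73
  0x73 ⊕ 0x77 = 0x04
  0x04 ⊕ 0x94 = 0x90
  0x90 ⊕ 0xC8 = 0x58
  0x58 ⊕ 0x85 = 0xDD
  0xDD ⊕ 0xE9 = 0x34
  0x34 ⊕ 0xD5 = 0xE1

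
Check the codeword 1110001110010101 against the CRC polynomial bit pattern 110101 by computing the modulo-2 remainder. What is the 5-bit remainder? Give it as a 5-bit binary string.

00111

Modulo-2 division of 1110001110010101 by 110101:
  pos 0: 111000 XOR 110101 = 001101
  pos 2: 110111 XOR 110101 = 000010
  pos 6: 101001 XOR 110101 = 011100
  pos 7: 111000 XOR 110101 = 001101
  pos 9: 110110 XOR 110101 = 000011
Remainder = 00111 (nonzero — an error is detected).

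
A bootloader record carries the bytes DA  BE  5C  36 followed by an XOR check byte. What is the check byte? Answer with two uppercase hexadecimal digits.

XOR the bytes together:
  start with 0xDA
  0xDA ⊕ 0xBE = 0x64
  0x64 ⊕ 0x5C = 0x38
  0x38 ⊕ 0x36 = 0x0E

0E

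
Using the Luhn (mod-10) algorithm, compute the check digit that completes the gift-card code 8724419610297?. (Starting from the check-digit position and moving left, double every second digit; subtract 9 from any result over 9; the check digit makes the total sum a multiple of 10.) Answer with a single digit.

4

Partial digits right→left: 7 9 2 0 1 6 9 1 4 4 2 7 8
Double every second digit counting from the check-digit position (so the 1st, 3rd, 5th, ... of the partial from the right).
  doubled (with −9 where >9): 5 4 2 9 8 4 7 → sum 39
  kept as-is: 9 0 6 1 4 7 → sum 27
Total = 39 + 27 = 66.
Check digit = (10 − (66 mod 10)) mod 10 = 4.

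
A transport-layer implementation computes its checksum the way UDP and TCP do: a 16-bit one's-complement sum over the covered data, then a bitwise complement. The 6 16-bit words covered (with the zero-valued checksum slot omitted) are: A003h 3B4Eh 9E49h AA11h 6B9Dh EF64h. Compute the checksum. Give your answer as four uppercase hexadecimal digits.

One's-complement addition (fold any carry out of bit 15 back into bit 0):
  0xA003 + 0x3B4E = 0x0DB51
  0xDB51 + 0x9E49 = 0x1799A → wrap carry → 0x799B
  0x799B + 0xAA11 = 0x123AC → wrap carry → 0x23AD
  0x23AD + 0x6B9D = 0x08F4A
  0x8F4A + 0xEF64 = 0x17EAE → wrap carry → 0x7EAF
One's-complement sum = 0x7EAF.
Checksum = ~0x7EAF & 0xFFFF = 0x8150.

8150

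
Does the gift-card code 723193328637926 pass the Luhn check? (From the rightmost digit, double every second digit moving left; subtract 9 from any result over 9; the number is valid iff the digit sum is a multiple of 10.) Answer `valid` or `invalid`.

invalid

From the right, keep odd positions and double even positions (subtract 9 from any doubled value over 9):
  doubled (positions 2,4,...): 4 5 3 4 6 2 4 → sum 28
  kept (positions 1,3,...): 6 9 3 8 3 9 3 7 → sum 48
Total = 76.
76 mod 10 = 6, so the number is invalid.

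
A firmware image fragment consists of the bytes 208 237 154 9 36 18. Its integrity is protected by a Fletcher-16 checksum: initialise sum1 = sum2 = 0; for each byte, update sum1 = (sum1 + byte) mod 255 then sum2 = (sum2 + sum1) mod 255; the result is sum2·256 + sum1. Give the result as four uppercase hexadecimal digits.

Running sums (mod 255):
  after byte 0 (208): sum1=208, sum2=208
  after byte 1 (237): sum1=190, sum2=143
  after byte 2 (154): sum1=89, sum2=232
  after byte 3 (9): sum1=98, sum2=75
  after byte 4 (36): sum1=134, sum2=209
  after byte 5 (18): sum1=152, sum2=106
Checksum = sum2·256 + sum1 = 106·256 + 152 = 27288 = 0x6A98.

6A98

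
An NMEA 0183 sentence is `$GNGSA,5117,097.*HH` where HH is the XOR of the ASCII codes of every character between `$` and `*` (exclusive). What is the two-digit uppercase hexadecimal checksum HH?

4E

XOR the ASCII codes of the payload characters:
  'G' = 0x47 → acc = 0x47
  'N' = 0x4E → acc = 0x09
  'G' = 0x47 → acc = 0x4E
  'S' = 0x53 → acc = 0x1D
  'A' = 0x41 → acc = 0x5C
  ',' = 0x2C → acc = 0x70
  '5' = 0x35 → acc = 0x45
  '1' = 0x31 → acc = 0x74
  '1' = 0x31 → acc = 0x45
  '7' = 0x37 → acc = 0x72
  ',' = 0x2C → acc = 0x5E
  '0' = 0x30 → acc = 0x6E
  '9' = 0x39 → acc = 0x57
  '7' = 0x37 → acc = 0x60
  '.' = 0x2E → acc = 0x4E
Checksum = 0x4E.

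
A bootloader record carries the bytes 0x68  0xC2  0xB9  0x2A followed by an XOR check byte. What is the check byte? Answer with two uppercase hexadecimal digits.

XOR the bytes together:
  start with 0x68
  0x68 ⊕ 0xC2 = 0xAA
  0xAA ⊕ 0xB9 = 0x13
  0x13 ⊕ 0x2A = 0x39

39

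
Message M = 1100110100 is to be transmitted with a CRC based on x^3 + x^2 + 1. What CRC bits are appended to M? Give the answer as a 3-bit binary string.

Append 3 zeros: 1100110100000. Divide by 1101 (XOR where the leading bit is 1):
  pos 0: 1100 XOR 1101 = 0001
  pos 3: 1110 XOR 1101 = 0011
  pos 5: 1110 XOR 1101 = 0011
  pos 7: 1100 XOR 1101 = 0001
Remainder (last 3 bits) = 100. This is the CRC / FCS.

100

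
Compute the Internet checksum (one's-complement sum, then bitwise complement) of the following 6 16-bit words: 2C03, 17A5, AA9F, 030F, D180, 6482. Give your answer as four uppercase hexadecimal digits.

One's-complement addition (fold any carry out of bit 15 back into bit 0):
  0x2C03 + 0x17A5 = 0x043A8
  0x43A8 + 0xAA9F = 0x0EE47
  0xEE47 + 0x030F = 0x0F156
  0xF156 + 0xD180 = 0x1C2D6 → wrap carry → 0xC2D7
  0xC2D7 + 0x6482 = 0x12759 → wrap carry → 0x275A
One's-complement sum = 0x275A.
Checksum = ~0x275A & 0xFFFF = 0xD8A5.

D8A5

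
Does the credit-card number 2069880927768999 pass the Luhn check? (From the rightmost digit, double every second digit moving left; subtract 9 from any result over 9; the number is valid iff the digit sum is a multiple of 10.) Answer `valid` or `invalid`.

invalid

From the right, keep odd positions and double even positions (subtract 9 from any doubled value over 9):
  doubled (positions 2,4,...): 9 7 5 4 0 7 3 4 → sum 39
  kept (positions 1,3,...): 9 9 6 7 9 8 9 0 → sum 57
Total = 96.
96 mod 10 = 6, so the number is invalid.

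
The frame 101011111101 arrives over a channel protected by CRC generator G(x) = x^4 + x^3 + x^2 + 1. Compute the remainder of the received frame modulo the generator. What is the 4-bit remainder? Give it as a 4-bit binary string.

0001

Modulo-2 division of 101011111101 by 11101:
  pos 0: 10101 XOR 11101 = 01000
  pos 1: 10001 XOR 11101 = 01100
  pos 2: 11001 XOR 11101 = 00100
  pos 4: 10011 XOR 11101 = 01110
  pos 5: 11101 XOR 11101 = 00000
Remainder = 0001 (nonzero — an error is detected).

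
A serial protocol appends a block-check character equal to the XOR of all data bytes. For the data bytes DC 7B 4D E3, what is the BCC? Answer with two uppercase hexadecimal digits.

09

XOR the bytes together:
  start with 0xDC
  0xDC ⊕ 0x7B = 0xA7
  0xA7 ⊕ 0x4D = 0xEA
  0xEA ⊕ 0xE3 = 0x09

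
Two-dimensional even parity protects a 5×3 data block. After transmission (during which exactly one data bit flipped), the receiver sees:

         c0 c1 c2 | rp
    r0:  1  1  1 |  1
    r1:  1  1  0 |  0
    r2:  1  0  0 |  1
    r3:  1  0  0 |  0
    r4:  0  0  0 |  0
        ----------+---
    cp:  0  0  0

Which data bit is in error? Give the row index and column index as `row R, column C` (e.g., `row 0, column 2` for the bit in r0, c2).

Recompute each row's even parity and compare to rp:
  r0: data parity 1, sent rp 1 → ok
  r1: data parity 0, sent rp 0 → ok
  r2: data parity 1, sent rp 1 → ok
  r3: data parity 1, sent rp 0 → mismatch
  r4: data parity 0, sent rp 0 → ok
Recompute each column's even parity and compare to cp:
  c0: data parity 0, sent cp 0 → ok
  c1: data parity 0, sent cp 0 → ok
  c2: data parity 1, sent cp 0 → mismatch
Exactly one row (r3) and one column (c2) fail → the flipped bit is at their intersection.

row 3, column 2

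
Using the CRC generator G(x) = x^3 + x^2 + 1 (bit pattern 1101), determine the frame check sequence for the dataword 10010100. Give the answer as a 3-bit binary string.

111

Append 3 zeros: 10010100000. Divide by 1101 (XOR where the leading bit is 1):
  pos 0: 1001 XOR 1101 = 0100
  pos 1: 1000 XOR 1101 = 0101
  pos 2: 1011 XOR 1101 = 0110
  pos 3: 1100 XOR 1101 = 0001
  pos 6: 1000 XOR 1101 = 0101
  pos 7: 1010 XOR 1101 = 0111
Remainder (last 3 bits) = 111. This is the CRC / FCS.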